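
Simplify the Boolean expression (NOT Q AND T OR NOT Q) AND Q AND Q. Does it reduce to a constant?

FALSE

(NOT Q AND T OR NOT Q) AND Q AND Q
= (NOT Q AND T OR NOT Q) AND Q
= NOT Q AND Q
= FALSE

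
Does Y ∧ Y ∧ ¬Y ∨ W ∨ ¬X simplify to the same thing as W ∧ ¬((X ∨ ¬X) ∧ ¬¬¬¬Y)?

E1: Y ∧ Y ∧ ¬Y ∨ W ∨ ¬X
    = Y ∧ ¬Y ∨ W ∨ ¬X   [idempotence]
    = W ∨ ¬X   [complement / identity]
E2: W ∧ ¬((X ∨ ¬X) ∧ ¬¬¬¬Y)
    = W ∧ ¬¬¬¬¬Y   [complement / identity]
    = W ∧ ¬¬¬Y   [double negation]
    = W ∧ ¬Y   [double negation]
These differ: at W=0, X=0, Y=1, E1 = 1 but E2 = 0.

No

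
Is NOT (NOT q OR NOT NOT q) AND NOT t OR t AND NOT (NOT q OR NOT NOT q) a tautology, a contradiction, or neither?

NOT (NOT q OR NOT NOT q) AND NOT t OR t AND NOT (NOT q OR NOT NOT q)
= NOT (NOT q OR NOT NOT q)
= q AND NOT q
= FALSE

contradiction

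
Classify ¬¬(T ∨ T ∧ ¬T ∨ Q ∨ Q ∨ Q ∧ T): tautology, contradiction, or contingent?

contingent

¬¬(T ∨ T ∧ ¬T ∨ Q ∨ Q ∨ Q ∧ T)
= ¬¬(T ∨ Q ∨ Q ∨ Q ∧ T)   — complement / identity
= ¬¬(T ∨ Q ∨ Q ∧ T)   — idempotence
= T ∨ Q ∨ Q ∧ T   — double negation
= T ∨ Q   — absorption
This depends on Q, T, so it is not a constant.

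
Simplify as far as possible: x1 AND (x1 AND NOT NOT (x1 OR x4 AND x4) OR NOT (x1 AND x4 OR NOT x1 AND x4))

x1

x1 AND (x1 AND NOT NOT (x1 OR x4 AND x4) OR NOT (x1 AND x4 OR NOT x1 AND x4))
= x1 AND (x1 AND NOT NOT (x1 OR x4) OR NOT (x1 AND x4 OR NOT x1 AND x4))
= x1 AND (x1 AND (x1 OR x4) OR NOT (x1 AND x4 OR NOT x1 AND x4))
= x1 AND (x1 AND (x1 OR x4) OR NOT x4)
= x1 AND (x1 OR NOT x4)
= x1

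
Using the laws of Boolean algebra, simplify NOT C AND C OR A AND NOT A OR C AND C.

C

NOT C AND C OR A AND NOT A OR C AND C
= NOT C AND C OR C AND C
= C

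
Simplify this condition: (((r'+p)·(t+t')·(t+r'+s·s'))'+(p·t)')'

(((r'+p)·(t+t')·(t+r'+s·s'))'+(p·t)')'
= (((r'+p)·(t+t')·(t+r'))'+(p·t)')'   [complement / identity]
= (((r'+p)·(t+r'))'+(p·t)')'   [complement / identity]
= (r'+p)·(t+r')·p·t   [De Morgan]
= (p·t+r')·p·t   [distribution]
= p·t   [absorption]

p·t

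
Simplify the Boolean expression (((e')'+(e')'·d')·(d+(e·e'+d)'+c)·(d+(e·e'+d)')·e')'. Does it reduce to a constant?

1

(((e')'+(e')'·d')·(d+(e·e'+d)'+c)·(d+(e·e'+d)')·e')'
= (((e')'+(e')'·d')·(d+(e·e'+d)')·e')'
= ((e')'·(d+(e·e'+d)')·e')'
= ((e')'·(d+d')·e')'
= ((e')'·e')'
= e'+e
= 1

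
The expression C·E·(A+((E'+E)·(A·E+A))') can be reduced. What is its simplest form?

C·E·(A+((E'+E)·(A·E+A))')
= C·E·(A+((E'+E)·A)')   [absorption]
= C·E·(A+A')   [complement / identity]
= C·E   [complement / identity]

C·E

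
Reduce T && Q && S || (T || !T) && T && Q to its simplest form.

T && Q

T && Q && S || (T || !T) && T && Q
= T && Q && S || T && Q   (complement / identity)
= T && Q   (absorption)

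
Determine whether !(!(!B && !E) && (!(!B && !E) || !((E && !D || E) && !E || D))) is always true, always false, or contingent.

!(!(!B && !E) && (!(!B && !E) || !((E && !D || E) && !E || D)))
= !(!(!B && !E) && (!(!B && !E) || !(E && !E || D)))   — absorption
= !(!(!B && !E) && (!(!B && !E) || !D))   — complement / identity
= !!(!B && !E)   — absorption
= !B && !E   — double negation
This depends on B, E, so it is not a constant.

contingent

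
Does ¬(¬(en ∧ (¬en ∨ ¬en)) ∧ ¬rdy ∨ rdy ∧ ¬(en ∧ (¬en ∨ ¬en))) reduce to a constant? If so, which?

¬(¬(en ∧ (¬en ∨ ¬en)) ∧ ¬rdy ∨ rdy ∧ ¬(en ∧ (¬en ∨ ¬en)))
= ¬¬(en ∧ (¬en ∨ ¬en))   [distribution]
= ¬¬(en ∧ ¬en)   [idempotence]
= en ∧ ¬en   [double negation]
= False   [complement]

yes, False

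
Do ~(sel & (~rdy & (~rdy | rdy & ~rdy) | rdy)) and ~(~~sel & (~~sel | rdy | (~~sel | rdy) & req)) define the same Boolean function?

E1: ~(sel & (~rdy & (~rdy | rdy & ~rdy) | rdy))
    = ~(sel & (~rdy & ~rdy | rdy))   (complement / identity)
    = ~(sel & (~rdy | rdy))   (idempotence)
    = ~sel   (complement / identity)
E2: ~(~~sel & (~~sel | rdy | (~~sel | rdy) & req))
    = ~(~~sel & (~~sel | rdy))   (absorption)
    = ~~~sel   (absorption)
    = ~sel   (double negation)
Both reduce to ~sel, so they are equivalent.

Yes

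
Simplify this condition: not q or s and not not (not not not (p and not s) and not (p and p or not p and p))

not q or s and not p

not q or s and not not (not not not (p and not s) and not (p and p or not p and p))
= not q or s and not not (not not not (p and not s) and not p)   (distribution)
= not q or s and not not (not (p and not s) and not p)   (double negation)
= not q or s and not (p and not s or p)   (De Morgan)
= not q or s and not p   (absorption)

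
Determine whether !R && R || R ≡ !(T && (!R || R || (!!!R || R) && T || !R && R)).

E1: !R && R || R
    = R   — complement / identity
E2: !(T && (!R || R || (!!!R || R) && T || !R && R))
    = !(T && (!R || R || (!!!R || R) && T))   — complement / identity
    = !(T && (!R || R || (!R || R) && T))   — double negation
    = !(T && (!R || R))   — absorption
    = !T   — complement / identity
These differ: at R=0, T=0, E1 = 0 but E2 = 1.

No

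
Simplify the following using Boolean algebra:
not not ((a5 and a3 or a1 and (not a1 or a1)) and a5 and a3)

not not ((a5 and a3 or a1 and (not a1 or a1)) and a5 and a3)
= not not ((a5 and a3 or a1) and a5 and a3)
= not not (a5 and a3)
= a5 and a3

a5 and a3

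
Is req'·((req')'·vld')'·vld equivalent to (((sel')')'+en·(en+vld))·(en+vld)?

E1: req'·((req')'·vld')'·vld
    = req'·(req'+vld)·vld   (De Morgan)
    = req'·vld   (absorption)
E2: (((sel')')'+en·(en+vld))·(en+vld)
    = (((sel')')'+en)·(en+vld)   (absorption)
    = ((sel')')'·vld+en   (distribution)
    = sel'·vld+en   (double negation)
These differ: at en=1, req=1, sel=0, vld=1, E1 = 0 but E2 = 1.

No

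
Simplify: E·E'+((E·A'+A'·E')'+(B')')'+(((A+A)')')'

E·E'+((E·A'+A'·E')'+(B')')'+(((A+A)')')'
= ((E·A'+A'·E')'+(B')')'+(((A+A)')')'   [complement / identity]
= (E·A'+A'·E')·B'+(((A+A)')')'   [De Morgan]
= A'·B'+(((A+A)')')'   [distribution]
= A'·B'+((A')')'   [idempotence]
= A'·B'+A'   [double negation]
= A'   [absorption]

A'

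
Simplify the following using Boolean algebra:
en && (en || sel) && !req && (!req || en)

en && !req

en && (en || sel) && !req && (!req || en)
= en && !req && (!req || en)
= en && !req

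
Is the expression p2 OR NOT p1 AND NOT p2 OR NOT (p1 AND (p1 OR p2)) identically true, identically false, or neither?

neither

p2 OR NOT p1 AND NOT p2 OR NOT (p1 AND (p1 OR p2))
= p2 OR NOT p1 AND NOT p2 OR NOT p1   — absorption
= p2 OR NOT p1   — absorption
This depends on p1, p2, so it is not a constant.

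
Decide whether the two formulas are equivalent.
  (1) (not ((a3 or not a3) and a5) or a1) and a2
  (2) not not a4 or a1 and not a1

E1: (not ((a3 or not a3) and a5) or a1) and a2
    = (not a5 or a1) and a2   — complement / identity
E2: not not a4 or a1 and not a1
    = not not a4   — complement / identity
    = a4   — double negation
These differ: at a1=1, a2=0, a3=0, a4=1, a5=0, E1 = 0 but E2 = 1.

No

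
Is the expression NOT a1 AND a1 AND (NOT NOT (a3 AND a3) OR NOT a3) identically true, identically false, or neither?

NOT a1 AND a1 AND (NOT NOT (a3 AND a3) OR NOT a3)
= NOT a1 AND a1 AND (NOT NOT a3 OR NOT a3)   [idempotence]
= NOT a1 AND a1 AND (a3 OR NOT a3)   [double negation]
= NOT a1 AND a1   [complement / identity]
= FALSE   [complement]

identically false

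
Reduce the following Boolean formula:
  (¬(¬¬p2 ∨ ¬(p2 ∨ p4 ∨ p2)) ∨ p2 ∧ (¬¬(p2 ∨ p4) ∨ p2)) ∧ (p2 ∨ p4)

p2 ∨ p4

(¬(¬¬p2 ∨ ¬(p2 ∨ p4 ∨ p2)) ∨ p2 ∧ (¬¬(p2 ∨ p4) ∨ p2)) ∧ (p2 ∨ p4)
= (¬p2 ∧ (p2 ∨ p4 ∨ p2) ∨ p2 ∧ (¬¬(p2 ∨ p4) ∨ p2)) ∧ (p2 ∨ p4)   (De Morgan)
= (¬p2 ∧ (p2 ∨ p4 ∨ p2) ∨ p2 ∧ (p2 ∨ p4 ∨ p2)) ∧ (p2 ∨ p4)   (double negation)
= (p2 ∨ p4 ∨ p2) ∧ (p2 ∨ p4)   (distribution)
= p2 ∨ p4   (absorption)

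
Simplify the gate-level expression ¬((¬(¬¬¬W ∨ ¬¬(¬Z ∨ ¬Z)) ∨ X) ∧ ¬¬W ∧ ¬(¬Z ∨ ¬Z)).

¬((¬(¬¬¬W ∨ ¬¬(¬Z ∨ ¬Z)) ∨ X) ∧ ¬¬W ∧ ¬(¬Z ∨ ¬Z))
= ¬((¬¬W ∧ ¬(¬Z ∨ ¬Z) ∨ X) ∧ ¬¬W ∧ ¬(¬Z ∨ ¬Z))   [De Morgan]
= ¬(¬¬W ∧ ¬(¬Z ∨ ¬Z))   [absorption]
= ¬(¬¬W ∧ ¬¬Z)   [idempotence]
= ¬W ∨ ¬Z   [De Morgan]

¬W ∨ ¬Z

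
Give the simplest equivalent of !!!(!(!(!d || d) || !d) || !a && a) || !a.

!!!(!(!(!d || d) || !d) || !a && a) || !a
= !!!((!d || d) && d || !a && a) || !a
= !!!(d || !a && a) || !a
= !(d || !a && a) || !a
= !d || !a

!d || !a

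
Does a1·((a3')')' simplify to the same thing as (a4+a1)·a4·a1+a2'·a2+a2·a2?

E1: a1·((a3')')'
    = a1·a3'
E2: (a4+a1)·a4·a1+a2'·a2+a2·a2
    = (a4+a1)·a4·a1+a2
    = a4·a1+a2
These differ: at a1=1, a2=1, a3=1, a4=1, E1 = 0 but E2 = 1.

No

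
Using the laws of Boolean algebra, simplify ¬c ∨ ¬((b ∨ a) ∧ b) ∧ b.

¬c ∨ ¬((b ∨ a) ∧ b) ∧ b
= ¬c ∨ ¬b ∧ b   [absorption]
= ¬c   [complement / identity]

¬c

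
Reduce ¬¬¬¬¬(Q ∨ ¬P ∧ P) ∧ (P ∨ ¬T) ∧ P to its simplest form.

¬¬¬¬¬(Q ∨ ¬P ∧ P) ∧ (P ∨ ¬T) ∧ P
= ¬¬¬(Q ∨ ¬P ∧ P) ∧ (P ∨ ¬T) ∧ P   — double negation
= ¬¬¬(Q ∨ ¬P ∧ P) ∧ P   — absorption
= ¬¬¬Q ∧ P   — complement / identity
= ¬Q ∧ P   — double negation

¬Q ∧ P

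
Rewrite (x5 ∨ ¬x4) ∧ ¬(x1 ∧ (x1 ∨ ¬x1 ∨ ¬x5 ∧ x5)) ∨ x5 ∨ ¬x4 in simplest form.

(x5 ∨ ¬x4) ∧ ¬(x1 ∧ (x1 ∨ ¬x1 ∨ ¬x5 ∧ x5)) ∨ x5 ∨ ¬x4
= (x5 ∨ ¬x4) ∧ ¬(x1 ∧ (x1 ∨ ¬x1)) ∨ x5 ∨ ¬x4   (complement / identity)
= (x5 ∨ ¬x4) ∧ ¬x1 ∨ x5 ∨ ¬x4   (complement / identity)
= x5 ∨ ¬x4   (absorption)

x5 ∨ ¬x4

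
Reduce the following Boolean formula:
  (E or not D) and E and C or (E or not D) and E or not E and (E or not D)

E or not D

(E or not D) and E and C or (E or not D) and E or not E and (E or not D)
= (E or not D) and E or not E and (E or not D)   (absorption)
= E or not D   (distribution)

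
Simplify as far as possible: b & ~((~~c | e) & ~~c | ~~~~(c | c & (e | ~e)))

b & ~c

b & ~((~~c | e) & ~~c | ~~~~(c | c & (e | ~e)))
= b & ~((~~c | e) & ~~c | ~~~~(c | c))
= b & ~(~~c | ~~~~(c | c))
= b & ~(~~c | ~~(c | c))
= b & ~(~~c | ~~c)
= b & ~~~c
= b & ~c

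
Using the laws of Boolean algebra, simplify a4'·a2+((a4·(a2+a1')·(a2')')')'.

a4'·a2+((a4·(a2+a1')·(a2')')')'
= a4'·a2+((a4·(a2+a1')·a2)')'   (double negation)
= a4'·a2+a4·(a2+a1')·a2   (double negation)
= a4'·a2+a4·a2   (absorption)
= a2   (distribution)

a2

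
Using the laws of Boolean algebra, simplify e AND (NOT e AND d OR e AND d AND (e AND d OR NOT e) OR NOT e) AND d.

e AND d

e AND (NOT e AND d OR e AND d AND (e AND d OR NOT e) OR NOT e) AND d
= e AND (NOT e AND d OR e AND d OR NOT e) AND d   (absorption)
= e AND (d OR NOT e) AND d   (distribution)
= e AND d   (absorption)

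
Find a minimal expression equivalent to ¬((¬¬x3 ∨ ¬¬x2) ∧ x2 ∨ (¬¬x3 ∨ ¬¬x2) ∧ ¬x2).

¬((¬¬x3 ∨ ¬¬x2) ∧ x2 ∨ (¬¬x3 ∨ ¬¬x2) ∧ ¬x2)
= ¬(¬¬x3 ∨ ¬¬x2)   — distribution
= ¬x3 ∧ ¬x2   — De Morgan

¬x3 ∧ ¬x2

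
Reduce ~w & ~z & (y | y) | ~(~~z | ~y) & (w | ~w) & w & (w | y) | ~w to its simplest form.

~w & ~z & (y | y) | ~(~~z | ~y) & (w | ~w) & w & (w | y) | ~w
= ~w & ~z & (y | y) | ~(~~z | ~y) & (w | ~w) & w | ~w
= ~w & ~z & (y | y) | ~(~~z | ~y) & w | ~w
= ~w & ~z & y | ~(~~z | ~y) & w | ~w
= ~w & ~z & y | ~z & y & w | ~w
= ~z & y | ~w

~z & y | ~w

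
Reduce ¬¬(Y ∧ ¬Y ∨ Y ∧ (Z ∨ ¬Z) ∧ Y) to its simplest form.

¬¬(Y ∧ ¬Y ∨ Y ∧ (Z ∨ ¬Z) ∧ Y)
= ¬¬(Y ∧ ¬Y ∨ Y ∧ Y)   [complement / identity]
= ¬¬Y   [distribution]
= Y   [double negation]

Y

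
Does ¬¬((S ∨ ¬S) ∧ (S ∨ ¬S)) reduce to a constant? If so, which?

yes, True

¬¬((S ∨ ¬S) ∧ (S ∨ ¬S))
= ¬¬(S ∨ ¬S)   [idempotence]
= S ∨ ¬S   [double negation]
= True   [complement]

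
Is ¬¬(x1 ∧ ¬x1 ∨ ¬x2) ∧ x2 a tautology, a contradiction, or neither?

contradiction

¬¬(x1 ∧ ¬x1 ∨ ¬x2) ∧ x2
= ¬¬¬x2 ∧ x2   [complement / identity]
= ¬x2 ∧ x2   [double negation]
= False   [complement]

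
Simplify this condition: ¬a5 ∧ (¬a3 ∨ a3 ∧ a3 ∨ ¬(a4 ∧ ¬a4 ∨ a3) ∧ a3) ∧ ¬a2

¬a5 ∧ (¬a3 ∨ a3 ∧ a3 ∨ ¬(a4 ∧ ¬a4 ∨ a3) ∧ a3) ∧ ¬a2
= ¬a5 ∧ (¬a3 ∨ a3 ∧ a3 ∨ ¬a3 ∧ a3) ∧ ¬a2   — complement / identity
= ¬a5 ∧ (¬a3 ∨ a3) ∧ ¬a2   — distribution
= ¬a5 ∧ ¬a2   — complement / identity

¬a5 ∧ ¬a2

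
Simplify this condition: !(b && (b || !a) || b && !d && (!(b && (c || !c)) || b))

!(b && (b || !a) || b && !d && (!(b && (c || !c)) || b))
= !(b && (b || !a) || b && !d && (!b || b))   (complement / identity)
= !(b || b && !d && (!b || b))   (absorption)
= !(b || b && !d)   (complement / identity)
= !b   (absorption)

!b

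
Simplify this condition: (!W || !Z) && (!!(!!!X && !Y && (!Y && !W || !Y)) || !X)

(!W || !Z) && !X

(!W || !Z) && (!!(!!!X && !Y && (!Y && !W || !Y)) || !X)
= (!W || !Z) && (!!(!!!X && !Y && !Y) || !X)
= (!W || !Z) && (!!(!X && !Y && !Y) || !X)
= (!W || !Z) && (!!(!X && !Y) || !X)
= (!W || !Z) && (!X && !Y || !X)
= (!W || !Z) && !X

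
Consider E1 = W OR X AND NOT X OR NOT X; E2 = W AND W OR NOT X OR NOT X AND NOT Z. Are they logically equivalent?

Yes

E1: W OR X AND NOT X OR NOT X
    = W OR NOT X
E2: W AND W OR NOT X OR NOT X AND NOT Z
    = W AND W OR NOT X
    = W OR NOT X
Both reduce to W OR NOT X, so they are equivalent.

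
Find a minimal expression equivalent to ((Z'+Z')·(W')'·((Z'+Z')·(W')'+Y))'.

Z+W'

((Z'+Z')·(W')'·((Z'+Z')·(W')'+Y))'
= ((Z'+Z')·(W')')'   [absorption]
= (Z'·(W')')'   [idempotence]
= Z+W'   [De Morgan]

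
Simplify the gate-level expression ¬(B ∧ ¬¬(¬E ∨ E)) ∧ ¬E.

¬(B ∧ ¬¬(¬E ∨ E)) ∧ ¬E
= ¬(B ∧ (¬E ∨ E)) ∧ ¬E   (double negation)
= ¬B ∧ ¬E   (complement / identity)

¬B ∧ ¬E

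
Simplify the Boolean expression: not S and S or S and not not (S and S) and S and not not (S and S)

not S and S or S and not not (S and S) and S and not not (S and S)
= not S and S or S and not not (S and S)   — idempotence
= not S and S or S and S and S   — double negation
= not S and S or S and S   — idempotence
= S   — distribution

S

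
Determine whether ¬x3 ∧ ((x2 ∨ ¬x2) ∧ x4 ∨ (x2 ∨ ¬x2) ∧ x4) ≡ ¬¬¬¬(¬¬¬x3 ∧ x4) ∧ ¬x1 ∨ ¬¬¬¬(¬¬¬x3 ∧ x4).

E1: ¬x3 ∧ ((x2 ∨ ¬x2) ∧ x4 ∨ (x2 ∨ ¬x2) ∧ x4)
    = ¬x3 ∧ (x2 ∨ ¬x2) ∧ x4   (idempotence)
    = ¬x3 ∧ x4   (complement / identity)
E2: ¬¬¬¬(¬¬¬x3 ∧ x4) ∧ ¬x1 ∨ ¬¬¬¬(¬¬¬x3 ∧ x4)
    = ¬¬¬¬(¬¬¬x3 ∧ x4)   (absorption)
    = ¬¬(¬¬¬x3 ∧ x4)   (double negation)
    = ¬¬¬x3 ∧ x4   (double negation)
    = ¬x3 ∧ x4   (double negation)
Both reduce to ¬x3 ∧ x4, so they are equivalent.

Yes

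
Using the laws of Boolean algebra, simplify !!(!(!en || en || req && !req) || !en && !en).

!en

!!(!(!en || en || req && !req) || !en && !en)
= !!(!(!en || en || req && !req) || !en)
= !!(!(!en || en) || !en)
= !((!en || en) && en)
= !en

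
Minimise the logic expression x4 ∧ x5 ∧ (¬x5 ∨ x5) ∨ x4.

x4 ∧ x5 ∧ (¬x5 ∨ x5) ∨ x4
= x4 ∧ x5 ∨ x4   (complement / identity)
= x4   (absorption)

x4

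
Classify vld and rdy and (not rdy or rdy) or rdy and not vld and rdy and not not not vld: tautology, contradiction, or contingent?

vld and rdy and (not rdy or rdy) or rdy and not vld and rdy and not not not vld
= vld and rdy and (not rdy or rdy) or rdy and not vld and rdy and not vld
= vld and rdy and (not rdy or rdy) or rdy and not vld
= vld and rdy or rdy and not vld
= rdy
This depends on rdy, so it is not a constant.

contingent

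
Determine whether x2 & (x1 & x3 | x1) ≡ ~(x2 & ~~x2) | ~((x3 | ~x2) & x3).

No

E1: x2 & (x1 & x3 | x1)
    = x2 & x1   — absorption
E2: ~(x2 & ~~x2) | ~((x3 | ~x2) & x3)
    = ~(x2 & ~~x2) | ~x3   — absorption
    = ~(x2 & x2) | ~x3   — double negation
    = ~x2 | ~x3   — idempotence
These differ: at x1=0, x2=0, x3=0, E1 = 0 but E2 = 1.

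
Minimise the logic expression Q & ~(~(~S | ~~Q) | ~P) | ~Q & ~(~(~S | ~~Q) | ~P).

Q & ~(~(~S | ~~Q) | ~P) | ~Q & ~(~(~S | ~~Q) | ~P)
= ~(~(~S | ~~Q) | ~P)   [distribution]
= ~(~(~S | Q) | ~P)   [double negation]
= (~S | Q) & P   [De Morgan]

(~S | Q) & P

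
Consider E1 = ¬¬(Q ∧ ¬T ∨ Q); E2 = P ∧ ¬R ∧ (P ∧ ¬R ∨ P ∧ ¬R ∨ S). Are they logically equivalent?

E1: ¬¬(Q ∧ ¬T ∨ Q)
    = ¬¬Q   — absorption
    = Q   — double negation
E2: P ∧ ¬R ∧ (P ∧ ¬R ∨ P ∧ ¬R ∨ S)
    = P ∧ ¬R ∧ (P ∧ ¬R ∨ S)   — idempotence
    = P ∧ ¬R   — absorption
These differ: at P=0, Q=1, R=0, S=1, T=0, E1 = 1 but E2 = 0.

No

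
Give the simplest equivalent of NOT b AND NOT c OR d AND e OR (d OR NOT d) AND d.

NOT b AND NOT c OR d AND e OR (d OR NOT d) AND d
= NOT b AND NOT c OR d AND e OR d   (complement / identity)
= NOT b AND NOT c OR d   (absorption)

NOT b AND NOT c OR d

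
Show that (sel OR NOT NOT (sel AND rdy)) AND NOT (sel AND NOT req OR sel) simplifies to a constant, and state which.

(sel OR NOT NOT (sel AND rdy)) AND NOT (sel AND NOT req OR sel)
= (sel OR sel AND rdy) AND NOT (sel AND NOT req OR sel)   (double negation)
= sel AND NOT (sel AND NOT req OR sel)   (absorption)
= sel AND NOT sel   (absorption)
= FALSE   (complement)

FALSE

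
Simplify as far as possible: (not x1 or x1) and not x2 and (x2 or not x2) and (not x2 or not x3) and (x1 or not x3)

not x2 and (x1 or not x3)

(not x1 or x1) and not x2 and (x2 or not x2) and (not x2 or not x3) and (x1 or not x3)
= (not x1 or x1) and not x2 and (not x2 or not x3) and (x1 or not x3)   [complement / identity]
= not x2 and (not x2 or not x3) and (x1 or not x3)   [complement / identity]
= not x2 and (x1 or not x3)   [absorption]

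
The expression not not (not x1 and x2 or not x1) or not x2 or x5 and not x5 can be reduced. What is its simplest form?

not x1 or not x2

not not (not x1 and x2 or not x1) or not x2 or x5 and not x5
= not not (not x1 and x2 or not x1) or not x2   — complement / identity
= not x1 and x2 or not x1 or not x2   — double negation
= not x1 or not x2   — absorption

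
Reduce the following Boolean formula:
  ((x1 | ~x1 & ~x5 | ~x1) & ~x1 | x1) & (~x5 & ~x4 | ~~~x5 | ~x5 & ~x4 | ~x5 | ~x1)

~x5 | ~x1

((x1 | ~x1 & ~x5 | ~x1) & ~x1 | x1) & (~x5 & ~x4 | ~~~x5 | ~x5 & ~x4 | ~x5 | ~x1)
= ((x1 | ~x1 & ~x5 | ~x1) & ~x1 | x1) & (~x5 & ~x4 | ~x5 | ~x5 & ~x4 | ~x5 | ~x1)   [double negation]
= ((x1 | ~x1 & ~x5 | ~x1) & ~x1 | x1) & (~x5 & ~x4 | ~x5 | ~x1)   [idempotence]
= ((x1 | ~x1) & ~x1 | x1) & (~x5 & ~x4 | ~x5 | ~x1)   [absorption]
= ((x1 | ~x1) & ~x1 | x1) & (~x5 | ~x1)   [absorption]
= (~x1 | x1) & (~x5 | ~x1)   [complement / identity]
= ~x5 | ~x1   [complement / identity]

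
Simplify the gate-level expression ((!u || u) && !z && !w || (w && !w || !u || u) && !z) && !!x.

!z && x

((!u || u) && !z && !w || (w && !w || !u || u) && !z) && !!x
= ((!u || u) && !z && !w || (!u || u) && !z) && !!x   [complement / identity]
= (!u || u) && !z && !!x   [absorption]
= (!u || u) && !z && x   [double negation]
= !z && x   [complement / identity]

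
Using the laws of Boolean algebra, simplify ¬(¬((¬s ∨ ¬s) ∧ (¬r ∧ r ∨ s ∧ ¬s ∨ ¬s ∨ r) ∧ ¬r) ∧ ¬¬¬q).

¬(¬((¬s ∨ ¬s) ∧ (¬r ∧ r ∨ s ∧ ¬s ∨ ¬s ∨ r) ∧ ¬r) ∧ ¬¬¬q)
= ¬(¬(¬s ∧ (¬r ∧ r ∨ s ∧ ¬s ∨ ¬s ∨ r) ∧ ¬r) ∧ ¬¬¬q)   (idempotence)
= ¬(¬(¬s ∧ (s ∧ ¬s ∨ ¬s ∨ r) ∧ ¬r) ∧ ¬¬¬q)   (complement / identity)
= ¬s ∧ (s ∧ ¬s ∨ ¬s ∨ r) ∧ ¬r ∨ ¬¬q   (De Morgan)
= ¬s ∧ (¬s ∨ r) ∧ ¬r ∨ ¬¬q   (complement / identity)
= ¬s ∧ (¬s ∨ r) ∧ ¬r ∨ q   (double negation)
= ¬s ∧ ¬r ∨ q   (absorption)

¬s ∧ ¬r ∨ q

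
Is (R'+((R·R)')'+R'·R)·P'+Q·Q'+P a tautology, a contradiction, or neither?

tautology

(R'+((R·R)')'+R'·R)·P'+Q·Q'+P
= (R'+((R·R)')'+R'·R)·P'+P   — complement / identity
= (R'+R·R+R'·R)·P'+P   — double negation
= (R'+R)·P'+P   — distribution
= P'+P   — complement / identity
= 1   — complement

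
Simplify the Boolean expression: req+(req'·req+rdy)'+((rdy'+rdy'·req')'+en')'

req+(req'·req+rdy)'+((rdy'+rdy'·req')'+en')'
= req+(req'·req+rdy)'+((rdy')'+en')'   (absorption)
= req+rdy'+((rdy')'+en')'   (complement / identity)
= req+rdy'+rdy'·en   (De Morgan)
= req+rdy'   (absorption)

req+rdy'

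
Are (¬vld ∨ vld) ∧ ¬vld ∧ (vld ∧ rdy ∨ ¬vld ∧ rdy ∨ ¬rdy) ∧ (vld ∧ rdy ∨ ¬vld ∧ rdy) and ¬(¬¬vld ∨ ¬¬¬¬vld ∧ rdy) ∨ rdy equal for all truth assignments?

No

E1: (¬vld ∨ vld) ∧ ¬vld ∧ (vld ∧ rdy ∨ ¬vld ∧ rdy ∨ ¬rdy) ∧ (vld ∧ rdy ∨ ¬vld ∧ rdy)
    = ¬vld ∧ (vld ∧ rdy ∨ ¬vld ∧ rdy ∨ ¬rdy) ∧ (vld ∧ rdy ∨ ¬vld ∧ rdy)   — complement / identity
    = ¬vld ∧ (vld ∧ rdy ∨ ¬vld ∧ rdy)   — absorption
    = ¬vld ∧ rdy   — distribution
E2: ¬(¬¬vld ∨ ¬¬¬¬vld ∧ rdy) ∨ rdy
    = ¬(¬¬vld ∨ ¬¬vld ∧ rdy) ∨ rdy   — double negation
    = ¬¬¬vld ∨ rdy   — absorption
    = ¬vld ∨ rdy   — double negation
These differ: at rdy=0, vld=0, E1 = 0 but E2 = 1.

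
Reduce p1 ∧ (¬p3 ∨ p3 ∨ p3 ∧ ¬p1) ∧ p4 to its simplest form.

p1 ∧ p4

p1 ∧ (¬p3 ∨ p3 ∨ p3 ∧ ¬p1) ∧ p4
= p1 ∧ (¬p3 ∨ p3) ∧ p4   — absorption
= p1 ∧ p4   — complement / identity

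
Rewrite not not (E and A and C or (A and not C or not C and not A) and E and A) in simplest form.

not not (E and A and C or (A and not C or not C and not A) and E and A)
= not not (E and A and C or not C and E and A)   — distribution
= not not (E and A)   — distribution
= E and A   — double negation

E and A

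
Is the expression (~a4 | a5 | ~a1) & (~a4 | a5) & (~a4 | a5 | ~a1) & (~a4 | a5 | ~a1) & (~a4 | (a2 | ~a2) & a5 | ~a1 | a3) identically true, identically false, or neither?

(~a4 | a5 | ~a1) & (~a4 | a5) & (~a4 | a5 | ~a1) & (~a4 | a5 | ~a1) & (~a4 | (a2 | ~a2) & a5 | ~a1 | a3)
= (~a4 | a5) & (~a4 | a5 | ~a1) & (~a4 | a5 | ~a1) & (~a4 | (a2 | ~a2) & a5 | ~a1 | a3)   — absorption
= (~a4 | a5) & (~a4 | a5 | ~a1) & (~a4 | (a2 | ~a2) & a5 | ~a1 | a3)   — absorption
= (~a4 | a5) & (~a4 | a5 | ~a1) & (~a4 | a5 | ~a1 | a3)   — complement / identity
= (~a4 | a5) & (~a4 | a5 | ~a1)   — absorption
= ~a4 | a5   — absorption
This depends on a4, a5, so it is not a constant.

neither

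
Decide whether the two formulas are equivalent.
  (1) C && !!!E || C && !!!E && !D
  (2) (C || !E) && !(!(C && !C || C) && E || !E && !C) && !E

E1: C && !!!E || C && !!!E && !D
    = C && !!!E   — absorption
    = C && !E   — double negation
E2: (C || !E) && !(!(C && !C || C) && E || !E && !C) && !E
    = (C || !E) && !(!C && E || !E && !C) && !E   — complement / identity
    = (C || !E) && !!C && !E   — distribution
    = (C || !E) && C && !E   — double negation
    = C && !E   — absorption
Both reduce to C && !E, so they are equivalent.

Yes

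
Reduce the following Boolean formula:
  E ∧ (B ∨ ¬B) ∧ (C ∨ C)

E ∧ (B ∨ ¬B) ∧ (C ∨ C)
= E ∧ (C ∨ C)   — complement / identity
= E ∧ C   — idempotence

E ∧ C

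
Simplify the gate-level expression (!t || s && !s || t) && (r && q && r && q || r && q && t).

r && q

(!t || s && !s || t) && (r && q && r && q || r && q && t)
= (!t || t) && (r && q && r && q || r && q && t)   [complement / identity]
= (!t || t) && (r && q || t) && r && q   [distribution]
= (r && q || t) && r && q   [complement / identity]
= r && q   [absorption]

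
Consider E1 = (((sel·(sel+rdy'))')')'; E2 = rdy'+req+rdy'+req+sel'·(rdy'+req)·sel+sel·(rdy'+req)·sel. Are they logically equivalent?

No

E1: (((sel·(sel+rdy'))')')'
    = ((sel')')'   — absorption
    = sel'   — double negation
E2: rdy'+req+rdy'+req+sel'·(rdy'+req)·sel+sel·(rdy'+req)·sel
    = rdy'+req+rdy'+req+(rdy'+req)·sel   — distribution
    = rdy'+req+rdy'+req   — absorption
    = rdy'+req   — idempotence
These differ: at rdy=0, req=0, sel=1, E1 = 0 but E2 = 1.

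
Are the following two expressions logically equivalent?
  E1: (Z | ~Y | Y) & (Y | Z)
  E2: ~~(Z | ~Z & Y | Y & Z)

E1: (Z | ~Y | Y) & (Y | Z)
    = Z | (~Y | Y) & Y   — distribution
    = Z | Y   — complement / identity
E2: ~~(Z | ~Z & Y | Y & Z)
    = ~~(Z | Y)   — distribution
    = Z | Y   — double negation
Both reduce to Z | Y, so they are equivalent.

Yes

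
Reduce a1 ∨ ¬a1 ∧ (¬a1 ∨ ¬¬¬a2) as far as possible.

True

a1 ∨ ¬a1 ∧ (¬a1 ∨ ¬¬¬a2)
= a1 ∨ ¬a1 ∧ (¬a1 ∨ ¬a2)   — double negation
= a1 ∨ ¬a1   — absorption
= True   — complement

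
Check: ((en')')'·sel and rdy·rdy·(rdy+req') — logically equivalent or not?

No

E1: ((en')')'·sel
    = en'·sel   (double negation)
E2: rdy·rdy·(rdy+req')
    = rdy·rdy   (absorption)
    = rdy   (idempotence)
These differ: at en=0, rdy=1, req=0, sel=0, E1 = 0 but E2 = 1.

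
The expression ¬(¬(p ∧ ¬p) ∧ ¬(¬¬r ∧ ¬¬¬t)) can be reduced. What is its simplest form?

r ∧ ¬t

¬(¬(p ∧ ¬p) ∧ ¬(¬¬r ∧ ¬¬¬t))
= ¬(¬(p ∧ ¬p) ∧ ¬(¬¬r ∧ ¬t))   — double negation
= ¬(¬(p ∧ ¬p) ∧ ¬(r ∧ ¬t))   — double negation
= p ∧ ¬p ∨ r ∧ ¬t   — De Morgan
= r ∧ ¬t   — complement / identity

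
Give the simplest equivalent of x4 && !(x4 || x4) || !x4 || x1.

!x4 || x1

x4 && !(x4 || x4) || !x4 || x1
= x4 && !x4 || !x4 || x1   (idempotence)
= !x4 || x1   (complement / identity)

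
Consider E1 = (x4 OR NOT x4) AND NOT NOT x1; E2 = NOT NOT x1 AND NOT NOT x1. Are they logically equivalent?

E1: (x4 OR NOT x4) AND NOT NOT x1
    = NOT NOT x1
    = x1
E2: NOT NOT x1 AND NOT NOT x1
    = NOT NOT x1
    = x1
Both reduce to x1, so they are equivalent.

Yes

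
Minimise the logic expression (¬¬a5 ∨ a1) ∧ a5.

a5

(¬¬a5 ∨ a1) ∧ a5
= (a5 ∨ a1) ∧ a5   — double negation
= a5   — absorption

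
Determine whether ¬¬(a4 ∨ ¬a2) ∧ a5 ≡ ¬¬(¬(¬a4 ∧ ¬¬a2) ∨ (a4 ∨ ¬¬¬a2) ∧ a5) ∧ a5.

Yes

E1: ¬¬(a4 ∨ ¬a2) ∧ a5
    = (a4 ∨ ¬a2) ∧ a5   [double negation]
E2: ¬¬(¬(¬a4 ∧ ¬¬a2) ∨ (a4 ∨ ¬¬¬a2) ∧ a5) ∧ a5
    = ¬¬(a4 ∨ ¬a2 ∨ (a4 ∨ ¬¬¬a2) ∧ a5) ∧ a5   [De Morgan]
    = ¬¬(a4 ∨ ¬a2 ∨ (a4 ∨ ¬a2) ∧ a5) ∧ a5   [double negation]
    = ¬¬(a4 ∨ ¬a2) ∧ a5   [absorption]
    = (a4 ∨ ¬a2) ∧ a5   [double negation]
Both reduce to (a4 ∨ ¬a2) ∧ a5, so they are equivalent.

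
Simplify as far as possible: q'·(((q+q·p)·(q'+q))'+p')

q'

q'·(((q+q·p)·(q'+q))'+p')
= q'·((q·(q'+q))'+p')   (absorption)
= q'·(q'+p')   (complement / identity)
= q'   (absorption)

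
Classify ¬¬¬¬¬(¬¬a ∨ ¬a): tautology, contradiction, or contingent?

¬¬¬¬¬(¬¬a ∨ ¬a)
= ¬¬¬(¬¬a ∨ ¬a)   (double negation)
= ¬(¬¬a ∨ ¬a)   (double negation)
= ¬a ∧ a   (De Morgan)
= False   (complement)

contradiction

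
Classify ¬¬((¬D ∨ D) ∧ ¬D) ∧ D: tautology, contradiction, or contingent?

contradiction

¬¬((¬D ∨ D) ∧ ¬D) ∧ D
= ¬¬¬D ∧ D   (complement / identity)
= ¬D ∧ D   (double negation)
= False   (complement)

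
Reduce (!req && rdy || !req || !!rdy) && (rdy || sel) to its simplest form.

!req && sel || rdy

(!req && rdy || !req || !!rdy) && (rdy || sel)
= (!req || !!rdy) && (rdy || sel)   [absorption]
= (!req || rdy) && (rdy || sel)   [double negation]
= !req && sel || rdy   [distribution]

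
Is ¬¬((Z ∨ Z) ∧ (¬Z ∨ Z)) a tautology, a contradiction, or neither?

¬¬((Z ∨ Z) ∧ (¬Z ∨ Z))
= ¬¬(Z ∨ Z)   — complement / identity
= Z ∨ Z   — double negation
= Z   — idempotence
This depends on Z, so it is not a constant.

neither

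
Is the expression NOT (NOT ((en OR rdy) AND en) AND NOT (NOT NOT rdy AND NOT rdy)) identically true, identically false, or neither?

NOT (NOT ((en OR rdy) AND en) AND NOT (NOT NOT rdy AND NOT rdy))
= NOT (NOT ((en OR rdy) AND en) AND (NOT rdy OR rdy))
= NOT (NOT en AND (NOT rdy OR rdy))
= NOT NOT en
= en
This depends on en, so it is not a constant.

neither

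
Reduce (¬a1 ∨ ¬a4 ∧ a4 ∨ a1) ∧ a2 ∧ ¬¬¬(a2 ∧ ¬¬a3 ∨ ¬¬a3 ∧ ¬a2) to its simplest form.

(¬a1 ∨ ¬a4 ∧ a4 ∨ a1) ∧ a2 ∧ ¬¬¬(a2 ∧ ¬¬a3 ∨ ¬¬a3 ∧ ¬a2)
= (¬a1 ∨ a1) ∧ a2 ∧ ¬¬¬(a2 ∧ ¬¬a3 ∨ ¬¬a3 ∧ ¬a2)   (complement / identity)
= a2 ∧ ¬¬¬(a2 ∧ ¬¬a3 ∨ ¬¬a3 ∧ ¬a2)   (complement / identity)
= a2 ∧ ¬¬¬¬¬a3   (distribution)
= a2 ∧ ¬¬¬a3   (double negation)
= a2 ∧ ¬a3   (double negation)

a2 ∧ ¬a3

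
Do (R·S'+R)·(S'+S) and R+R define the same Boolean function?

Yes

E1: (R·S'+R)·(S'+S)
    = R·(S'+S)   — absorption
    = R   — complement / identity
E2: R+R
    = R   — idempotence
Both reduce to R, so they are equivalent.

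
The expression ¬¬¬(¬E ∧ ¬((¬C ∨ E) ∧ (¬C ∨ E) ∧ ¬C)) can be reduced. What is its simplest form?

¬¬¬(¬E ∧ ¬((¬C ∨ E) ∧ (¬C ∨ E) ∧ ¬C))
= ¬(¬E ∧ ¬((¬C ∨ E) ∧ (¬C ∨ E) ∧ ¬C))
= ¬(¬E ∧ ¬((¬C ∨ E) ∧ ¬C))
= ¬(¬E ∧ ¬¬C)
= E ∨ ¬C

E ∨ ¬C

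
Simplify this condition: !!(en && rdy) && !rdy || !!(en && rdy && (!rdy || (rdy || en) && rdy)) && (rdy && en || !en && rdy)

!!(en && rdy) && !rdy || !!(en && rdy && (!rdy || (rdy || en) && rdy)) && (rdy && en || !en && rdy)
= !!(en && rdy) && !rdy || !!(en && rdy && (!rdy || rdy)) && (rdy && en || !en && rdy)   (absorption)
= !!(en && rdy) && !rdy || !!(en && rdy) && (rdy && en || !en && rdy)   (complement / identity)
= !!(en && rdy) && !rdy || !!(en && rdy) && rdy   (distribution)
= !!(en && rdy)   (distribution)
= en && rdy   (double negation)

en && rdy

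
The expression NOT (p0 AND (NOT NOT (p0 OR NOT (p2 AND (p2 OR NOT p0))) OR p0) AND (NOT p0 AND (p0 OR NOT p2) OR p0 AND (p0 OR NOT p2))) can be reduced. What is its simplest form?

NOT p0

NOT (p0 AND (NOT NOT (p0 OR NOT (p2 AND (p2 OR NOT p0))) OR p0) AND (NOT p0 AND (p0 OR NOT p2) OR p0 AND (p0 OR NOT p2)))
= NOT (p0 AND (p0 OR NOT (p2 AND (p2 OR NOT p0)) OR p0) AND (NOT p0 AND (p0 OR NOT p2) OR p0 AND (p0 OR NOT p2)))
= NOT (p0 AND (p0 OR NOT (p2 AND (p2 OR NOT p0)) OR p0) AND (p0 OR NOT p2))
= NOT (p0 AND (p0 OR NOT p2 OR p0) AND (p0 OR NOT p2))
= NOT (p0 AND (p0 OR NOT p2))
= NOT p0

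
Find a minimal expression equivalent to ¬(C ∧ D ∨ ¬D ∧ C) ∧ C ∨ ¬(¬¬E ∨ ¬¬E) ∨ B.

¬(C ∧ D ∨ ¬D ∧ C) ∧ C ∨ ¬(¬¬E ∨ ¬¬E) ∨ B
= ¬C ∧ C ∨ ¬(¬¬E ∨ ¬¬E) ∨ B   (distribution)
= ¬C ∧ C ∨ ¬¬¬E ∨ B   (idempotence)
= ¬C ∧ C ∨ ¬E ∨ B   (double negation)
= ¬E ∨ B   (complement / identity)

¬E ∨ B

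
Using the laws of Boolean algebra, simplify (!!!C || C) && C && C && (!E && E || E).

C && E

(!!!C || C) && C && C && (!E && E || E)
= (!C || C) && C && C && (!E && E || E)   [double negation]
= (!C || C) && C && C && E   [complement / identity]
= (!C || C) && C && E   [idempotence]
= C && E   [complement / identity]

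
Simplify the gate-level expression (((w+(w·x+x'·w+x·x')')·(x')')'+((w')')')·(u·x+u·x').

(((w+(w·x+x'·w+x·x')')·(x')')'+((w')')')·(u·x+u·x')
= (((w+(w·x+x'·w)')·(x')')'+((w')')')·(u·x+u·x')   (complement / identity)
= (((w+w')·(x')')'+((w')')')·(u·x+u·x')   (distribution)
= (((w+w')·(x')')'+((w')')')·u   (distribution)
= (((w+w')·(x')')'+w')·u   (double negation)
= (((x')')'+w')·u   (complement / identity)
= (x'+w')·u   (double negation)

(x'+w')·u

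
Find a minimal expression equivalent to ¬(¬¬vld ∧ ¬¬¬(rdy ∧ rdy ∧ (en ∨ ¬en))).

¬vld ∨ rdy

¬(¬¬vld ∧ ¬¬¬(rdy ∧ rdy ∧ (en ∨ ¬en)))
= ¬(¬¬vld ∧ ¬(rdy ∧ rdy ∧ (en ∨ ¬en)))
= ¬(¬¬vld ∧ ¬(rdy ∧ (en ∨ ¬en)))
= ¬vld ∨ rdy ∧ (en ∨ ¬en)
= ¬vld ∨ rdy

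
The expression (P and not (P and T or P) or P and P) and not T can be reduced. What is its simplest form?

(P and not (P and T or P) or P and P) and not T
= (P and not P or P and P) and not T
= P and not T

P and not T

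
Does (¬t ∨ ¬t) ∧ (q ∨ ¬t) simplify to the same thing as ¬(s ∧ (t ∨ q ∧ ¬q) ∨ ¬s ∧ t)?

Yes

E1: (¬t ∨ ¬t) ∧ (q ∨ ¬t)
    = ¬t ∨ ¬t ∧ q
    = ¬t
E2: ¬(s ∧ (t ∨ q ∧ ¬q) ∨ ¬s ∧ t)
    = ¬(s ∧ t ∨ ¬s ∧ t)
    = ¬t
Both reduce to ¬t, so they are equivalent.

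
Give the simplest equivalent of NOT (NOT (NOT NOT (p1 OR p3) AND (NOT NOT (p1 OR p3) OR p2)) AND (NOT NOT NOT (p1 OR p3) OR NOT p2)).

NOT (NOT (NOT NOT (p1 OR p3) AND (NOT NOT (p1 OR p3) OR p2)) AND (NOT NOT NOT (p1 OR p3) OR NOT p2))
= NOT (NOT NOT NOT (p1 OR p3) AND (NOT NOT NOT (p1 OR p3) OR NOT p2))   (absorption)
= NOT NOT NOT NOT (p1 OR p3)   (absorption)
= NOT NOT (p1 OR p3)   (double negation)
= p1 OR p3   (double negation)

p1 OR p3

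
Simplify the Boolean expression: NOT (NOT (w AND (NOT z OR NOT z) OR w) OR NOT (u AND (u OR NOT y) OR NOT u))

w

NOT (NOT (w AND (NOT z OR NOT z) OR w) OR NOT (u AND (u OR NOT y) OR NOT u))
= (w AND (NOT z OR NOT z) OR w) AND (u AND (u OR NOT y) OR NOT u)   — De Morgan
= (w AND (NOT z OR NOT z) OR w) AND (u OR NOT u)   — absorption
= (w AND NOT z OR w) AND (u OR NOT u)   — idempotence
= w AND (u OR NOT u)   — absorption
= w   — complement / identity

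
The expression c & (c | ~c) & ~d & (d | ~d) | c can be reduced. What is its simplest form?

c

c & (c | ~c) & ~d & (d | ~d) | c
= c & ~d & (d | ~d) | c
= c & ~d | c
= c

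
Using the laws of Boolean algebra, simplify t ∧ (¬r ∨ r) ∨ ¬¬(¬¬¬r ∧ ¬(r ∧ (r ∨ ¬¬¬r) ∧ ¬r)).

t ∧ (¬r ∨ r) ∨ ¬¬(¬¬¬r ∧ ¬(r ∧ (r ∨ ¬¬¬r) ∧ ¬r))
= t ∧ (¬r ∨ r) ∨ ¬¬(¬r ∧ ¬(r ∧ (r ∨ ¬¬¬r) ∧ ¬r))
= t ∨ ¬¬(¬r ∧ ¬(r ∧ (r ∨ ¬¬¬r) ∧ ¬r))
= t ∨ ¬¬(¬r ∧ ¬(r ∧ (r ∨ ¬r) ∧ ¬r))
= t ∨ ¬¬(¬r ∧ ¬(r ∧ ¬r))
= t ∨ ¬(r ∨ r ∧ ¬r)
= t ∨ ¬r

t ∨ ¬r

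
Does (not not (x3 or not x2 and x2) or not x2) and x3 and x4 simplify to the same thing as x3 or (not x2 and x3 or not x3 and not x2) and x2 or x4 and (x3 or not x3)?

E1: (not not (x3 or not x2 and x2) or not x2) and x3 and x4
    = (x3 or not x2 and x2 or not x2) and x3 and x4
    = (x3 or not x2) and x3 and x4
    = x3 and x4
E2: x3 or (not x2 and x3 or not x3 and not x2) and x2 or x4 and (x3 or not x3)
    = x3 or (not x2 and x3 or not x3 and not x2) and x2 or x4
    = x3 or not x2 and x2 or x4
    = x3 or x4
These differ: at x2=1, x3=0, x4=1, E1 = 0 but E2 = 1.

No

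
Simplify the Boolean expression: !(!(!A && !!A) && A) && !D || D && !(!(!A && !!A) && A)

!A

!(!(!A && !!A) && A) && !D || D && !(!(!A && !!A) && A)
= !(!(!A && !!A) && A)   (distribution)
= !((A || !A) && A)   (De Morgan)
= !A   (complement / identity)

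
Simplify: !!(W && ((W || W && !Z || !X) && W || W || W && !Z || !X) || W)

W

!!(W && ((W || W && !Z || !X) && W || W || W && !Z || !X) || W)
= !!(W && (W || W && !Z || !X) || W)   — absorption
= !!(W && (W || !X) || W)   — absorption
= !!(W || W)   — absorption
= W || W   — double negation
= W   — idempotence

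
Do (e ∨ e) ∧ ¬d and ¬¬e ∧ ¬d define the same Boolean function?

Yes

E1: (e ∨ e) ∧ ¬d
    = e ∧ ¬d   (idempotence)
E2: ¬¬e ∧ ¬d
    = e ∧ ¬d   (double negation)
Both reduce to e ∧ ¬d, so they are equivalent.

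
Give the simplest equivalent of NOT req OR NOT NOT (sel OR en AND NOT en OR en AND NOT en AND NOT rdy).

NOT req OR NOT NOT (sel OR en AND NOT en OR en AND NOT en AND NOT rdy)
= NOT req OR NOT NOT (sel OR en AND NOT en)   — absorption
= NOT req OR NOT NOT sel   — complement / identity
= NOT req OR sel   — double negation

NOT req OR sel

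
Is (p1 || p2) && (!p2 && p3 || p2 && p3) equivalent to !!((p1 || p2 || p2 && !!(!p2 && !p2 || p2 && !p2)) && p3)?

E1: (p1 || p2) && (!p2 && p3 || p2 && p3)
    = (p1 || p2) && p3   [distribution]
E2: !!((p1 || p2 || p2 && !!(!p2 && !p2 || p2 && !p2)) && p3)
    = !!((p1 || p2 || p2 && !!!p2) && p3)   [distribution]
    = !!((p1 || p2 || p2 && !p2) && p3)   [double negation]
    = !!((p1 || p2) && p3)   [complement / identity]
    = (p1 || p2) && p3   [double negation]
Both reduce to (p1 || p2) && p3, so they are equivalent.

Yes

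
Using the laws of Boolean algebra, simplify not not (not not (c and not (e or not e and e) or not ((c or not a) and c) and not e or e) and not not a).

a

not not (not not (c and not (e or not e and e) or not ((c or not a) and c) and not e or e) and not not a)
= not not (not not (c and not (e or not e and e) or not c and not e or e) and not not a)   [absorption]
= not not (not not (c and not e or not c and not e or e) and not not a)   [complement / identity]
= not not (not not (not e or e) and not not a)   [distribution]
= not (not (not e or e) or not a)   [De Morgan]
= (not e or e) and a   [De Morgan]
= a   [complement / identity]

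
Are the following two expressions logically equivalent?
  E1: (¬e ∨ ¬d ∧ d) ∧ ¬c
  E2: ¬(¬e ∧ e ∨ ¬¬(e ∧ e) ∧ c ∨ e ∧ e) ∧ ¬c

E1: (¬e ∨ ¬d ∧ d) ∧ ¬c
    = ¬e ∧ ¬c
E2: ¬(¬e ∧ e ∨ ¬¬(e ∧ e) ∧ c ∨ e ∧ e) ∧ ¬c
    = ¬(¬e ∧ e ∨ e ∧ e ∧ c ∨ e ∧ e) ∧ ¬c
    = ¬(¬e ∧ e ∨ e ∧ e) ∧ ¬c
    = ¬e ∧ ¬c
Both reduce to ¬e ∧ ¬c, so they are equivalent.

Yes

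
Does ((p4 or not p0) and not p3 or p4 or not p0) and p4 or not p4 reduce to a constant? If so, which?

((p4 or not p0) and not p3 or p4 or not p0) and p4 or not p4
= (p4 or not p0) and p4 or not p4   [absorption]
= p4 or not p4   [absorption]
= True   [complement]

yes, True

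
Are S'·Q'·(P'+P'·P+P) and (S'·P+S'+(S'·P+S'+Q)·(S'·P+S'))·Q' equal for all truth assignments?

Yes

E1: S'·Q'·(P'+P'·P+P)
    = S'·Q'·(P'+P)   — complement / identity
    = S'·Q'   — complement / identity
E2: (S'·P+S'+(S'·P+S'+Q)·(S'·P+S'))·Q'
    = (S'·P+S'+S'·P+S')·Q'   — absorption
    = (S'·P+S')·Q'   — idempotence
    = S'·Q'   — absorption
Both reduce to S'·Q', so they are equivalent.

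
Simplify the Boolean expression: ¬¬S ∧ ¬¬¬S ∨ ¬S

¬S

¬¬S ∧ ¬¬¬S ∨ ¬S
= ¬¬S ∧ ¬S ∨ ¬S   [double negation]
= S ∧ ¬S ∨ ¬S   [double negation]
= ¬S   [complement / identity]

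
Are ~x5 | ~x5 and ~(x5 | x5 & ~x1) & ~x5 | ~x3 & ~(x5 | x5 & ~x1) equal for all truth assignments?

Yes

E1: ~x5 | ~x5
    = ~x5   [idempotence]
E2: ~(x5 | x5 & ~x1) & ~x5 | ~x3 & ~(x5 | x5 & ~x1)
    = (~x5 | ~x3) & ~(x5 | x5 & ~x1)   [distribution]
    = (~x5 | ~x3) & ~x5   [absorption]
    = ~x5   [absorption]
Both reduce to ~x5, so they are equivalent.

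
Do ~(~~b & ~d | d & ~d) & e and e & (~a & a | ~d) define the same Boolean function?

E1: ~(~~b & ~d | d & ~d) & e
    = ~(~~b & ~d) & e   [complement / identity]
    = (~b | d) & e   [De Morgan]
E2: e & (~a & a | ~d)
    = e & ~d   [complement / identity]
These differ: at a=0, b=1, d=0, e=1, E1 = 0 but E2 = 1.

No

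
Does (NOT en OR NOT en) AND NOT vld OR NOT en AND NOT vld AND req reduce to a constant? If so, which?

(NOT en OR NOT en) AND NOT vld OR NOT en AND NOT vld AND req
= NOT en AND NOT vld OR NOT en AND NOT vld AND req   — idempotence
= NOT en AND NOT vld   — absorption
This depends on en, vld, so it is not a constant.

no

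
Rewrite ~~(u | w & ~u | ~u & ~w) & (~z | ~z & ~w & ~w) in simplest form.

~~(u | w & ~u | ~u & ~w) & (~z | ~z & ~w & ~w)
= ~~(u | w & ~u | ~u & ~w) & (~z | ~z & ~w)   — idempotence
= (u | w & ~u | ~u & ~w) & (~z | ~z & ~w)   — double negation
= (u | ~u) & (~z | ~z & ~w)   — distribution
= (u | ~u) & ~z   — absorption
= ~z   — complement / identity

~z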